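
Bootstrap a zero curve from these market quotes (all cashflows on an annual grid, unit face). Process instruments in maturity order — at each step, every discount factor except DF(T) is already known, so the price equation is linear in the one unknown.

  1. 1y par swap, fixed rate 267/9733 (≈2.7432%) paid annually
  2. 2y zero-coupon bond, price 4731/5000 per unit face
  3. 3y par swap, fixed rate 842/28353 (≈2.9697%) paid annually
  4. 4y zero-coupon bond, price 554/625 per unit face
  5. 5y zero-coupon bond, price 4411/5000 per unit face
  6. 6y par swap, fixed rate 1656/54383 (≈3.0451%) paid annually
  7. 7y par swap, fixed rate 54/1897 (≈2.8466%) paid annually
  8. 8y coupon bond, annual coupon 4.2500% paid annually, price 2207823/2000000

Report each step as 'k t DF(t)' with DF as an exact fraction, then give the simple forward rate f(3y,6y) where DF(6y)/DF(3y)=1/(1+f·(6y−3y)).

step 1 [1y] swap r/1=267/9733: DF=(1 − 267/9733·(0))/(1+267/9733) = 9733/10000 ≈ 0.973300
step 2 [2y] zero: DF = P = 4731/5000 ≈ 0.946200
step 3 [3y] swap r/1=842/28353: DF=(1 − 842/28353·(0.973300+0.946200))/(1+842/28353) = 4579/5000 ≈ 0.915800
step 4 [4y] zero: DF = P = 554/625 ≈ 0.886400
step 5 [5y] zero: DF = P = 4411/5000 ≈ 0.882200
step 6 [6y] swap r/1=1656/54383: DF=(1 − 1656/54383·(0.973300+0.946200+0.915800+0.886400+0.882200))/(1+1656/54383) = 1043/1250 ≈ 0.834400
step 7 [7y] swap r/1=54/1897: DF=(1 − 54/1897·(0.973300+0.946200+0.915800+0.886400+0.882200+0.834400))/(1+54/1897) = 4109/5000 ≈ 0.821800
step 8 [8y] bond c/1=17/400: DF=(2207823/2000000 − 17/400·(0.973300+0.946200+0.915800+0.886400+0.882200+0.834400+0.821800))/(1+17/400) = 8037/10000 ≈ 0.803700

1 1 9733/10000
2 2 4731/5000
3 3 4579/5000
4 4 554/625
5 5 4411/5000
6 6 1043/1250
7 7 4109/5000
8 8 8037/10000
f(3y,6y) = ((4579/5000)/(1043/1250) − 1)/(3) = 407/12516 ≈ 3.2518%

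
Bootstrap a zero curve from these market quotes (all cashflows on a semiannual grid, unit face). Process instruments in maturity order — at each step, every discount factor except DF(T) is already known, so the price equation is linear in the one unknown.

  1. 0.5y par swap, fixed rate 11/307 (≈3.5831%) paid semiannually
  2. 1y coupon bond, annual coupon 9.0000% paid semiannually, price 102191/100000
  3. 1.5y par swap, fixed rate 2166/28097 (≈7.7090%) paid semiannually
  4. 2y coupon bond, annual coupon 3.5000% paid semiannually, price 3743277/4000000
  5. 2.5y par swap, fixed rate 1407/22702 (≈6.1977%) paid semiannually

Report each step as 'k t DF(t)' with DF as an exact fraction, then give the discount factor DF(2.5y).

1 1/2 614/625
2 1 2339/2500
3 3/2 8917/10000
4 2 4357/5000
5 5/2 8593/10000
DF(2.5y) = 8593/10000 ≈ 0.859300

step 1 [0.5y] swap r/2=11/614: DF=(1 − 11/614·(0))/(1+11/614) = 614/625 ≈ 0.982400
step 2 [1y] bond c/2=9/200: DF=(102191/100000 − 9/200·(0.982400))/(1+9/200) = 2339/2500 ≈ 0.935600
step 3 [1.5y] swap r/2=1083/28097: DF=(1 − 1083/28097·(0.982400+0.935600))/(1+1083/28097) = 8917/10000 ≈ 0.891700
step 4 [2y] bond c/2=7/400: DF=(3743277/4000000 − 7/400·(0.982400+0.935600+0.891700))/(1+7/400) = 4357/5000 ≈ 0.871400
step 5 [2.5y] swap r/2=1407/45404: DF=(1 − 1407/45404·(0.982400+0.935600+0.891700+0.871400))/(1+1407/45404) = 8593/10000 ≈ 0.859300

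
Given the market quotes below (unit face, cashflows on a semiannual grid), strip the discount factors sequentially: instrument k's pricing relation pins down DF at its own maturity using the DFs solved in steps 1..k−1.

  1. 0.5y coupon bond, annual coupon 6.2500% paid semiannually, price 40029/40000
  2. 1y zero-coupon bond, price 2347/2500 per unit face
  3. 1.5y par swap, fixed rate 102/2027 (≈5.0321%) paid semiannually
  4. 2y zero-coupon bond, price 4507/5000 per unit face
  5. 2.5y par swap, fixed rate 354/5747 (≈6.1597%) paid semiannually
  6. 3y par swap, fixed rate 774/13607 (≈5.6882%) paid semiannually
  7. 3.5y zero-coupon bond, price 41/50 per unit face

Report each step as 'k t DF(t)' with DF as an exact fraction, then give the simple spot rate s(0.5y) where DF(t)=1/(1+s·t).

1 1/2 1213/1250
2 1 2347/2500
3 3/2 4643/5000
4 2 4507/5000
5 5/2 1073/1250
6 3 2113/2500
7 7/2 41/50
s(0.5y) = (1/(1213/1250) − 1)/(1/2) = 74/1213 ≈ 6.1006%

step 1 [0.5y] bond c/2=1/32: DF=(40029/40000 − 1/32·(0))/(1+1/32) = 1213/1250 ≈ 0.970400
step 2 [1y] zero: DF = P = 2347/2500 ≈ 0.938800
step 3 [1.5y] swap r/2=51/2027: DF=(1 − 51/2027·(0.970400+0.938800))/(1+51/2027) = 4643/5000 ≈ 0.928600
step 4 [2y] zero: DF = P = 4507/5000 ≈ 0.901400
step 5 [2.5y] swap r/2=177/5747: DF=(1 − 177/5747·(0.970400+0.938800+0.928600+0.901400))/(1+177/5747) = 1073/1250 ≈ 0.858400
step 6 [3y] swap r/2=387/13607: DF=(1 − 387/13607·(0.970400+0.938800+0.928600+0.901400+0.858400))/(1+387/13607) = 2113/2500 ≈ 0.845200
step 7 [3.5y] zero: DF = P = 41/50 ≈ 0.820000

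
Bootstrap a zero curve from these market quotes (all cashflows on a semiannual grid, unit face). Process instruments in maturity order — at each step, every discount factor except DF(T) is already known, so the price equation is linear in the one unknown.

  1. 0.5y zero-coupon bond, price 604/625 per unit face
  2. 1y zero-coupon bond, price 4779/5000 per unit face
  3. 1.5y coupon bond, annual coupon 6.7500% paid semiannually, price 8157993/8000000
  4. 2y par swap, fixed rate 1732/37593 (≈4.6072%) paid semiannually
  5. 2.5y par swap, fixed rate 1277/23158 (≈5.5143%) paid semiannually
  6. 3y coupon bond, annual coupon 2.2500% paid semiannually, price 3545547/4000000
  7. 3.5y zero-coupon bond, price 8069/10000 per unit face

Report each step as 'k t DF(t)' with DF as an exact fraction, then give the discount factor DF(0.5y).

1 1/2 604/625
2 1 4779/5000
3 3/2 9237/10000
4 2 4567/5000
5 5/2 8723/10000
6 3 33/40
7 7/2 8069/10000
DF(0.5y) = 604/625 ≈ 0.966400

step 1 [0.5y] zero: DF = P = 604/625 ≈ 0.966400
step 2 [1y] zero: DF = P = 4779/5000 ≈ 0.955800
step 3 [1.5y] bond c/2=27/800: DF=(8157993/8000000 − 27/800·(0.966400+0.955800))/(1+27/800) = 9237/10000 ≈ 0.923700
step 4 [2y] swap r/2=866/37593: DF=(1 − 866/37593·(0.966400+0.955800+0.923700))/(1+866/37593) = 4567/5000 ≈ 0.913400
step 5 [2.5y] swap r/2=1277/46316: DF=(1 − 1277/46316·(0.966400+0.955800+0.923700+0.913400))/(1+1277/46316) = 8723/10000 ≈ 0.872300
step 6 [3y] bond c/2=9/800: DF=(3545547/4000000 − 9/800·(0.966400+0.955800+0.923700+0.913400+0.872300))/(1+9/800) = 33/40 ≈ 0.825000
step 7 [3.5y] zero: DF = P = 8069/10000 ≈ 0.806900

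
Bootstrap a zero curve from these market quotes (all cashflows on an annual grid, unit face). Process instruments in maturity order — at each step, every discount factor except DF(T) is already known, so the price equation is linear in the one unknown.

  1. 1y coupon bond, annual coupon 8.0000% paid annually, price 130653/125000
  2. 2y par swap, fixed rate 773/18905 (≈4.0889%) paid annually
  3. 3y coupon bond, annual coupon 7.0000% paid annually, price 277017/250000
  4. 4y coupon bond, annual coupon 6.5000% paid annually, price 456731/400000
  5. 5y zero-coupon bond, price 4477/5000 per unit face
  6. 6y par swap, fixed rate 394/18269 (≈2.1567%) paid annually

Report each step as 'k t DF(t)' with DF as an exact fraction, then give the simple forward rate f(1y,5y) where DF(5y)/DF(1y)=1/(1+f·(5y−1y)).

step 1 [1y] bond c/1=2/25: DF=(130653/125000 − 2/25·(0))/(1+2/25) = 4839/5000 ≈ 0.967800
step 2 [2y] swap r/1=773/18905: DF=(1 − 773/18905·(0.967800))/(1+773/18905) = 9227/10000 ≈ 0.922700
step 3 [3y] bond c/1=7/100: DF=(277017/250000 − 7/100·(0.967800+0.922700))/(1+7/100) = 9119/10000 ≈ 0.911900
step 4 [4y] bond c/1=13/200: DF=(456731/400000 − 13/200·(0.967800+0.922700+0.911900))/(1+13/200) = 9011/10000 ≈ 0.901100
step 5 [5y] zero: DF = P = 4477/5000 ≈ 0.895400
step 6 [6y] swap r/1=394/18269: DF=(1 − 394/18269·(0.967800+0.922700+0.911900+0.901100+0.895400))/(1+394/18269) = 4409/5000 ≈ 0.881800

1 1 4839/5000
2 2 9227/10000
3 3 9119/10000
4 4 9011/10000
5 5 4477/5000
6 6 4409/5000
f(1y,5y) = ((4839/5000)/(4477/5000) − 1)/(4) = 181/8954 ≈ 2.0214%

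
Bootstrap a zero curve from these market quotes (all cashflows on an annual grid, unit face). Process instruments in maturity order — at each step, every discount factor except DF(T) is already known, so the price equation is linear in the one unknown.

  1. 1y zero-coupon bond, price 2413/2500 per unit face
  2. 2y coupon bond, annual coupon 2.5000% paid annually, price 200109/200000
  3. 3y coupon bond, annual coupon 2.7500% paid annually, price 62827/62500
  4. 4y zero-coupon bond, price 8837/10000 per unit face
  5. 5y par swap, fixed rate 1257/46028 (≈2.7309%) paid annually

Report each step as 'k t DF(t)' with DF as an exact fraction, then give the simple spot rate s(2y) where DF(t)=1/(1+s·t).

step 1 [1y] zero: DF = P = 2413/2500 ≈ 0.965200
step 2 [2y] bond c/1=1/40: DF=(200109/200000 − 1/40·(0.965200))/(1+1/40) = 4763/5000 ≈ 0.952600
step 3 [3y] bond c/1=11/400: DF=(62827/62500 − 11/400·(0.965200+0.952600))/(1+11/400) = 927/1000 ≈ 0.927000
step 4 [4y] zero: DF = P = 8837/10000 ≈ 0.883700
step 5 [5y] swap r/1=1257/46028: DF=(1 − 1257/46028·(0.965200+0.952600+0.927000+0.883700))/(1+1257/46028) = 8743/10000 ≈ 0.874300

1 1 2413/2500
2 2 4763/5000
3 3 927/1000
4 4 8837/10000
5 5 8743/10000
s(2y) = (1/(4763/5000) − 1)/(2) = 237/9526 ≈ 2.4879%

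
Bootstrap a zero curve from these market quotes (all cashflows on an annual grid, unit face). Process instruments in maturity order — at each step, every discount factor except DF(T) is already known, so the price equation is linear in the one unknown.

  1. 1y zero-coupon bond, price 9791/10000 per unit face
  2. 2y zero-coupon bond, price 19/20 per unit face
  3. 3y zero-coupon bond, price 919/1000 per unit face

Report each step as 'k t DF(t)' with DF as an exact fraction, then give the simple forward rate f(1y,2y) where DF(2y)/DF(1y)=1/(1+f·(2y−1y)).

1 1 9791/10000
2 2 19/20
3 3 919/1000
f(1y,2y) = ((9791/10000)/(19/20) − 1)/(1) = 291/9500 ≈ 3.0632%

step 1 [1y] zero: DF = P = 9791/10000 ≈ 0.979100
step 2 [2y] zero: DF = P = 19/20 ≈ 0.950000
step 3 [3y] zero: DF = P = 919/1000 ≈ 0.919000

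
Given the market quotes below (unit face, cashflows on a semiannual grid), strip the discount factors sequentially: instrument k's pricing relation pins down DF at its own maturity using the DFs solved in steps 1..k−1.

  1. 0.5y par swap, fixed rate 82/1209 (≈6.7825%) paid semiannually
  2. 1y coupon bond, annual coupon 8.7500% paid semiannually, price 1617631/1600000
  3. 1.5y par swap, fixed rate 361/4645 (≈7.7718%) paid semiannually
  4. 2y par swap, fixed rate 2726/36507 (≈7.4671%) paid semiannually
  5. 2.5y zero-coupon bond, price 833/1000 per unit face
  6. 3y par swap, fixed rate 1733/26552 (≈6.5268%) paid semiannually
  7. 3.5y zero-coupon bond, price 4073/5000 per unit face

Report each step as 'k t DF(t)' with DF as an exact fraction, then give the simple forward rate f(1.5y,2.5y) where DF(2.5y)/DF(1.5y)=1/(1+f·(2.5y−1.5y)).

step 1 [0.5y] swap r/2=41/1209: DF=(1 − 41/1209·(0))/(1+41/1209) = 1209/1250 ≈ 0.967200
step 2 [1y] bond c/2=7/160: DF=(1617631/1600000 − 7/160·(0.967200))/(1+7/160) = 9281/10000 ≈ 0.928100
step 3 [1.5y] swap r/2=361/9290: DF=(1 − 361/9290·(0.967200+0.928100))/(1+361/9290) = 8917/10000 ≈ 0.891700
step 4 [2y] swap r/2=1363/36507: DF=(1 − 1363/36507·(0.967200+0.928100+0.891700))/(1+1363/36507) = 8637/10000 ≈ 0.863700
step 5 [2.5y] zero: DF = P = 833/1000 ≈ 0.833000
step 6 [3y] swap r/2=1733/53104: DF=(1 − 1733/53104·(0.967200+0.928100+0.891700+0.863700+0.833000))/(1+1733/53104) = 8267/10000 ≈ 0.826700
step 7 [3.5y] zero: DF = P = 4073/5000 ≈ 0.814600

1 1/2 1209/1250
2 1 9281/10000
3 3/2 8917/10000
4 2 8637/10000
5 5/2 833/1000
6 3 8267/10000
7 7/2 4073/5000
f(1.5y,2.5y) = ((8917/10000)/(833/1000) − 1)/(1) = 587/8330 ≈ 7.0468%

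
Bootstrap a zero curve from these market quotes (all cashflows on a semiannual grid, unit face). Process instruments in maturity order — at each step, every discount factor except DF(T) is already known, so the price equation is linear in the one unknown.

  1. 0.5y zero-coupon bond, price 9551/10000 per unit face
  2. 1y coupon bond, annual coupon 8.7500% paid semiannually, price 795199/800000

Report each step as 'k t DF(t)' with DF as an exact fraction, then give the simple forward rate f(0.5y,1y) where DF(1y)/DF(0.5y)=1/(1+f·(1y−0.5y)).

step 1 [0.5y] zero: DF = P = 9551/10000 ≈ 0.955100
step 2 [1y] bond c/2=7/160: DF=(795199/800000 − 7/160·(0.955100))/(1+7/160) = 9123/10000 ≈ 0.912300

1 1/2 9551/10000
2 1 9123/10000
f(0.5y,1y) = ((9551/10000)/(9123/10000) − 1)/(1/2) = 856/9123 ≈ 9.3829%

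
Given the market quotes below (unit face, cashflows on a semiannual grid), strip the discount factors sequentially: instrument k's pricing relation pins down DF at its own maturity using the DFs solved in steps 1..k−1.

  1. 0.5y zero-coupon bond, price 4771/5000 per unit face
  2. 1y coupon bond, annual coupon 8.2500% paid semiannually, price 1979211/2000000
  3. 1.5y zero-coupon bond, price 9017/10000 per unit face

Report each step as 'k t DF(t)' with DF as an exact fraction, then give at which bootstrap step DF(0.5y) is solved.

1 1/2 4771/5000
2 1 4563/5000
3 3/2 9017/10000
DF(0.5y) is solved at step 1

step 1 [0.5y] zero: DF = P = 4771/5000 ≈ 0.954200
step 2 [1y] bond c/2=33/800: DF=(1979211/2000000 − 33/800·(0.954200))/(1+33/800) = 4563/5000 ≈ 0.912600
step 3 [1.5y] zero: DF = P = 9017/10000 ≈ 0.901700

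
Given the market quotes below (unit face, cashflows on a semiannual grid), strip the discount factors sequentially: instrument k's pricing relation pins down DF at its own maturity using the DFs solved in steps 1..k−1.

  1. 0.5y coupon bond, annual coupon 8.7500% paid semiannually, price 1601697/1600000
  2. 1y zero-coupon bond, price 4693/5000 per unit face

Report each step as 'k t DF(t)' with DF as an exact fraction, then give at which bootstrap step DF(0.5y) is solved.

1 1/2 9591/10000
2 1 4693/5000
DF(0.5y) is solved at step 1

step 1 [0.5y] bond c/2=7/160: DF=(1601697/1600000 − 7/160·(0))/(1+7/160) = 9591/10000 ≈ 0.959100
step 2 [1y] zero: DF = P = 4693/5000 ≈ 0.938600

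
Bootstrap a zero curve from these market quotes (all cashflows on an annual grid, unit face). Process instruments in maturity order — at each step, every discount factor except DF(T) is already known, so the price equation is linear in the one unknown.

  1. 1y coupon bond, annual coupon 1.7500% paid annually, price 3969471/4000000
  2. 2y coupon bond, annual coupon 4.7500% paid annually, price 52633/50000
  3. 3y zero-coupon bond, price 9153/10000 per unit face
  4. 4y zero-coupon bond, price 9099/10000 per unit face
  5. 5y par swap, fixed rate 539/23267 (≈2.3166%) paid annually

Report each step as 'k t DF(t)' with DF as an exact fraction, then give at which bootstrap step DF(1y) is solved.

step 1 [1y] bond c/1=7/400: DF=(3969471/4000000 − 7/400·(0))/(1+7/400) = 9753/10000 ≈ 0.975300
step 2 [2y] bond c/1=19/400: DF=(52633/50000 − 19/400·(0.975300))/(1+19/400) = 9607/10000 ≈ 0.960700
step 3 [3y] zero: DF = P = 9153/10000 ≈ 0.915300
step 4 [4y] zero: DF = P = 9099/10000 ≈ 0.909900
step 5 [5y] swap r/1=539/23267: DF=(1 − 539/23267·(0.975300+0.960700+0.915300+0.909900))/(1+539/23267) = 4461/5000 ≈ 0.892200

1 1 9753/10000
2 2 9607/10000
3 3 9153/10000
4 4 9099/10000
5 5 4461/5000
DF(1y) is solved at step 1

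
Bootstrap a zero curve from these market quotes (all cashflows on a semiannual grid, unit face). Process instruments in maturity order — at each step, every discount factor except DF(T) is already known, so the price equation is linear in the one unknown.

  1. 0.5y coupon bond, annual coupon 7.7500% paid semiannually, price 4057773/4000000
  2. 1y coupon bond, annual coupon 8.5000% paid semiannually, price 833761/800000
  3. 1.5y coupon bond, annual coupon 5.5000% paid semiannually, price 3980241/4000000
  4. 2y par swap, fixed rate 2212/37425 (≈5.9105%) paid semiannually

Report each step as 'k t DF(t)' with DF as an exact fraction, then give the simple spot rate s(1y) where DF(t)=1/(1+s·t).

step 1 [0.5y] bond c/2=31/800: DF=(4057773/4000000 − 31/800·(0))/(1+31/800) = 4883/5000 ≈ 0.976600
step 2 [1y] bond c/2=17/400: DF=(833761/800000 − 17/400·(0.976600))/(1+17/400) = 9599/10000 ≈ 0.959900
step 3 [1.5y] bond c/2=11/400: DF=(3980241/4000000 − 11/400·(0.976600+0.959900))/(1+11/400) = 4583/5000 ≈ 0.916600
step 4 [2y] swap r/2=1106/37425: DF=(1 − 1106/37425·(0.976600+0.959900+0.916600))/(1+1106/37425) = 4447/5000 ≈ 0.889400

1 1/2 4883/5000
2 1 9599/10000
3 3/2 4583/5000
4 2 4447/5000
s(1y) = (1/(9599/10000) − 1)/(1) = 401/9599 ≈ 4.1775%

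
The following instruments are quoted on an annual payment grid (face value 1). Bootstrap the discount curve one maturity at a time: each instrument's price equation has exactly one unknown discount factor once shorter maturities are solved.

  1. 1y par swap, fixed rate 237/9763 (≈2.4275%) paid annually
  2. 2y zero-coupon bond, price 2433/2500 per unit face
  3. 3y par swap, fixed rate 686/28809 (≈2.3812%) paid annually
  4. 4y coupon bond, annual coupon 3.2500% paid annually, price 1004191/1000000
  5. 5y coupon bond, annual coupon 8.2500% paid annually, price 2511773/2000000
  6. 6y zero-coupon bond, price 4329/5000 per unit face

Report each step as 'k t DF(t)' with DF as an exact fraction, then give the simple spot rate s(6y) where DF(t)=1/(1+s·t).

step 1 [1y] swap r/1=237/9763: DF=(1 − 237/9763·(0))/(1+237/9763) = 9763/10000 ≈ 0.976300
step 2 [2y] zero: DF = P = 2433/2500 ≈ 0.973200
step 3 [3y] swap r/1=686/28809: DF=(1 − 686/28809·(0.976300+0.973200))/(1+686/28809) = 4657/5000 ≈ 0.931400
step 4 [4y] bond c/1=13/400: DF=(1004191/1000000 − 13/400·(0.976300+0.973200+0.931400))/(1+13/400) = 8819/10000 ≈ 0.881900
step 5 [5y] bond c/1=33/400: DF=(2511773/2000000 − 33/400·(0.976300+0.973200+0.931400+0.881900))/(1+33/400) = 4367/5000 ≈ 0.873400
step 6 [6y] zero: DF = P = 4329/5000 ≈ 0.865800

1 1 9763/10000
2 2 2433/2500
3 3 4657/5000
4 4 8819/10000
5 5 4367/5000
6 6 4329/5000
s(6y) = (1/(4329/5000) − 1)/(6) = 671/25974 ≈ 2.5834%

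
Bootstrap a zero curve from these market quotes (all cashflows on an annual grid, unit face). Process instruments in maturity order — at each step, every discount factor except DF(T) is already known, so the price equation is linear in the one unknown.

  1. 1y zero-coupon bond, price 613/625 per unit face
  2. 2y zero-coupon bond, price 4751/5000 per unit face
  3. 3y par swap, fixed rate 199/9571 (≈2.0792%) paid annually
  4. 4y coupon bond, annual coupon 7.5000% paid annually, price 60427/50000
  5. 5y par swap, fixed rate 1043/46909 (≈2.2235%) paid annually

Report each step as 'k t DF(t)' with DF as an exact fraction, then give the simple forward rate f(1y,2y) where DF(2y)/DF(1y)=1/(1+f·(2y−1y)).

1 1 613/625
2 2 4751/5000
3 3 9403/10000
4 4 9239/10000
5 5 8957/10000
f(1y,2y) = ((613/625)/(4751/5000) − 1)/(1) = 153/4751 ≈ 3.2204%

step 1 [1y] zero: DF = P = 613/625 ≈ 0.980800
step 2 [2y] zero: DF = P = 4751/5000 ≈ 0.950200
step 3 [3y] swap r/1=199/9571: DF=(1 − 199/9571·(0.980800+0.950200))/(1+199/9571) = 9403/10000 ≈ 0.940300
step 4 [4y] bond c/1=3/40: DF=(60427/50000 − 3/40·(0.980800+0.950200+0.940300))/(1+3/40) = 9239/10000 ≈ 0.923900
step 5 [5y] swap r/1=1043/46909: DF=(1 − 1043/46909·(0.980800+0.950200+0.940300+0.923900))/(1+1043/46909) = 8957/10000 ≈ 0.895700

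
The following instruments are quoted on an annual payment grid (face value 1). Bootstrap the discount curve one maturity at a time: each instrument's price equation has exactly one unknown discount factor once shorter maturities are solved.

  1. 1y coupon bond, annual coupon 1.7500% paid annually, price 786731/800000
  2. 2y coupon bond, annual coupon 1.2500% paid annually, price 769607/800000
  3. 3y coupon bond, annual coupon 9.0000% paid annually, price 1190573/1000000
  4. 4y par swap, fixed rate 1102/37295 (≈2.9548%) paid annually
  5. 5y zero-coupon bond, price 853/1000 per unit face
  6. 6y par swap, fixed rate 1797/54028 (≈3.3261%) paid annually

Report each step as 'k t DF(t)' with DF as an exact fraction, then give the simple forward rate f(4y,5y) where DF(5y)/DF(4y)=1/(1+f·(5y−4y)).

1 1 1933/2000
2 2 4691/5000
3 3 187/200
4 4 4449/5000
5 5 853/1000
6 6 8203/10000
f(4y,5y) = ((4449/5000)/(853/1000) − 1)/(1) = 184/4265 ≈ 4.3142%

step 1 [1y] bond c/1=7/400: DF=(786731/800000 − 7/400·(0))/(1+7/400) = 1933/2000 ≈ 0.966500
step 2 [2y] bond c/1=1/80: DF=(769607/800000 − 1/80·(0.966500))/(1+1/80) = 4691/5000 ≈ 0.938200
step 3 [3y] bond c/1=9/100: DF=(1190573/1000000 − 9/100·(0.966500+0.938200))/(1+9/100) = 187/200 ≈ 0.935000
step 4 [4y] swap r/1=1102/37295: DF=(1 − 1102/37295·(0.966500+0.938200+0.935000))/(1+1102/37295) = 4449/5000 ≈ 0.889800
step 5 [5y] zero: DF = P = 853/1000 ≈ 0.853000
step 6 [6y] swap r/1=1797/54028: DF=(1 − 1797/54028·(0.966500+0.938200+0.935000+0.889800+0.853000))/(1+1797/54028) = 8203/10000 ≈ 0.820300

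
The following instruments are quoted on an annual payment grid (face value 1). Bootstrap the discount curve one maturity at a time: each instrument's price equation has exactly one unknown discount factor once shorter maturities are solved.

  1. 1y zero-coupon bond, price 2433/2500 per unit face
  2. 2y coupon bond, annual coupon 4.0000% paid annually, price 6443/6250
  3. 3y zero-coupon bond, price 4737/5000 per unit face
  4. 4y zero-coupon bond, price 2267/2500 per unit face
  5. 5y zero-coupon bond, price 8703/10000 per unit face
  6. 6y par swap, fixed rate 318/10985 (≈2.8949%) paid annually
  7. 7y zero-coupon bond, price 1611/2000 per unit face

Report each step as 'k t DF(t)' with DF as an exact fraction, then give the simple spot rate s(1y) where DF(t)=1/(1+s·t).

1 1 2433/2500
2 2 4769/5000
3 3 4737/5000
4 4 2267/2500
5 5 8703/10000
6 6 841/1000
7 7 1611/2000
s(1y) = (1/(2433/2500) − 1)/(1) = 67/2433 ≈ 2.7538%

step 1 [1y] zero: DF = P = 2433/2500 ≈ 0.973200
step 2 [2y] bond c/1=1/25: DF=(6443/6250 − 1/25·(0.973200))/(1+1/25) = 4769/5000 ≈ 0.953800
step 3 [3y] zero: DF = P = 4737/5000 ≈ 0.947400
step 4 [4y] zero: DF = P = 2267/2500 ≈ 0.906800
step 5 [5y] zero: DF = P = 8703/10000 ≈ 0.870300
step 6 [6y] swap r/1=318/10985: DF=(1 − 318/10985·(0.973200+0.953800+0.947400+0.906800+0.870300))/(1+318/10985) = 841/1000 ≈ 0.841000
step 7 [7y] zero: DF = P = 1611/2000 ≈ 0.805500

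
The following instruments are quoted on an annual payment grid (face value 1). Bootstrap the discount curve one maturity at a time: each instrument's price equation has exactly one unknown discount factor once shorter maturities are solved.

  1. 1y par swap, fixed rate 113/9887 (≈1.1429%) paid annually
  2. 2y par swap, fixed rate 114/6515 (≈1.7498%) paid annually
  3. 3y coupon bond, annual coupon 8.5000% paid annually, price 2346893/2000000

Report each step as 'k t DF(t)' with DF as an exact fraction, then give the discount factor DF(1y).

step 1 [1y] swap r/1=113/9887: DF=(1 − 113/9887·(0))/(1+113/9887) = 9887/10000 ≈ 0.988700
step 2 [2y] swap r/1=114/6515: DF=(1 − 114/6515·(0.988700))/(1+114/6515) = 4829/5000 ≈ 0.965800
step 3 [3y] bond c/1=17/200: DF=(2346893/2000000 − 17/200·(0.988700+0.965800))/(1+17/200) = 2321/2500 ≈ 0.928400

1 1 9887/10000
2 2 4829/5000
3 3 2321/2500
DF(1y) = 9887/10000 ≈ 0.988700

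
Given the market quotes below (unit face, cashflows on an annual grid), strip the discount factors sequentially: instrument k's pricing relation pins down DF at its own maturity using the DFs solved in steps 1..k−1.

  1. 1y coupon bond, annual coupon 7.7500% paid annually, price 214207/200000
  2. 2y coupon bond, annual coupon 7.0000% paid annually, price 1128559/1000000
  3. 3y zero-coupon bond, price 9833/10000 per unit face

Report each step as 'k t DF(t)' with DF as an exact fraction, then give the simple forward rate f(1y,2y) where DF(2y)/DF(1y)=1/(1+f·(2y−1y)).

1 1 497/500
2 2 9897/10000
3 3 9833/10000
f(1y,2y) = ((497/500)/(9897/10000) − 1)/(1) = 43/9897 ≈ 0.4345%

step 1 [1y] bond c/1=31/400: DF=(214207/200000 − 31/400·(0))/(1+31/400) = 497/500 ≈ 0.994000
step 2 [2y] bond c/1=7/100: DF=(1128559/1000000 − 7/100·(0.994000))/(1+7/100) = 9897/10000 ≈ 0.989700
step 3 [3y] zero: DF = P = 9833/10000 ≈ 0.983300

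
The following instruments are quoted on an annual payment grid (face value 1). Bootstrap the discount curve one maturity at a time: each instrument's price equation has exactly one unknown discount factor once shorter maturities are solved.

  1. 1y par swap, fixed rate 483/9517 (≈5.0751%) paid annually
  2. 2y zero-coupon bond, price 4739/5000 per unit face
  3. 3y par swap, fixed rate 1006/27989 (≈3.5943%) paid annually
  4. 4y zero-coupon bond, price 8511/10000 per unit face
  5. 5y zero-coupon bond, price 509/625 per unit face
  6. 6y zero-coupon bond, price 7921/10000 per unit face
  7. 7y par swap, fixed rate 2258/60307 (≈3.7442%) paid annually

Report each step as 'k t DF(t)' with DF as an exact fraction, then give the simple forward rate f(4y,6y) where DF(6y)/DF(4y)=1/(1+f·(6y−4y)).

1 1 9517/10000
2 2 4739/5000
3 3 4497/5000
4 4 8511/10000
5 5 509/625
6 6 7921/10000
7 7 3871/5000
f(4y,6y) = ((8511/10000)/(7921/10000) − 1)/(2) = 295/7921 ≈ 3.7243%

step 1 [1y] swap r/1=483/9517: DF=(1 − 483/9517·(0))/(1+483/9517) = 9517/10000 ≈ 0.951700
step 2 [2y] zero: DF = P = 4739/5000 ≈ 0.947800
step 3 [3y] swap r/1=1006/27989: DF=(1 − 1006/27989·(0.951700+0.947800))/(1+1006/27989) = 4497/5000 ≈ 0.899400
step 4 [4y] zero: DF = P = 8511/10000 ≈ 0.851100
step 5 [5y] zero: DF = P = 509/625 ≈ 0.814400
step 6 [6y] zero: DF = P = 7921/10000 ≈ 0.792100
step 7 [7y] swap r/1=2258/60307: DF=(1 − 2258/60307·(0.951700+0.947800+0.899400+0.851100+0.814400+0.792100))/(1+2258/60307) = 3871/5000 ≈ 0.774200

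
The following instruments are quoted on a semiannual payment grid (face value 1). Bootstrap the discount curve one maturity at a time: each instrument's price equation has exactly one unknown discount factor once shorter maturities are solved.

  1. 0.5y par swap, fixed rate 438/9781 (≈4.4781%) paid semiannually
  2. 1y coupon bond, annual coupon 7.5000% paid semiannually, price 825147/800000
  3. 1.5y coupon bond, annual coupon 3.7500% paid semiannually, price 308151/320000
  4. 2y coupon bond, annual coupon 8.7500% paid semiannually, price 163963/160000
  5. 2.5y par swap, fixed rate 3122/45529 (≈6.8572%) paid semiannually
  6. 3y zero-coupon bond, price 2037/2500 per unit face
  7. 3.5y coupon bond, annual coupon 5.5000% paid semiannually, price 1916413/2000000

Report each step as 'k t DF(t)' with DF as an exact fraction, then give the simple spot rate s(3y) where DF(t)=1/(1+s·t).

1 1/2 9781/10000
2 1 2397/2500
3 3/2 1137/1250
4 2 69/80
5 5/2 8439/10000
6 3 2037/2500
7 7/2 7889/10000
s(3y) = (1/(2037/2500) − 1)/(3) = 463/6111 ≈ 7.5765%

step 1 [0.5y] swap r/2=219/9781: DF=(1 − 219/9781·(0))/(1+219/9781) = 9781/10000 ≈ 0.978100
step 2 [1y] bond c/2=3/80: DF=(825147/800000 − 3/80·(0.978100))/(1+3/80) = 2397/2500 ≈ 0.958800
step 3 [1.5y] bond c/2=3/160: DF=(308151/320000 − 3/160·(0.978100+0.958800))/(1+3/160) = 1137/1250 ≈ 0.909600
step 4 [2y] bond c/2=7/160: DF=(163963/160000 − 7/160·(0.978100+0.958800+0.909600))/(1+7/160) = 69/80 ≈ 0.862500
step 5 [2.5y] swap r/2=1561/45529: DF=(1 − 1561/45529·(0.978100+0.958800+0.909600+0.862500))/(1+1561/45529) = 8439/10000 ≈ 0.843900
step 6 [3y] zero: DF = P = 2037/2500 ≈ 0.814800
step 7 [3.5y] bond c/2=11/400: DF=(1916413/2000000 − 11/400·(0.978100+0.958800+0.909600+0.862500+0.843900+0.814800))/(1+11/400) = 7889/10000 ≈ 0.788900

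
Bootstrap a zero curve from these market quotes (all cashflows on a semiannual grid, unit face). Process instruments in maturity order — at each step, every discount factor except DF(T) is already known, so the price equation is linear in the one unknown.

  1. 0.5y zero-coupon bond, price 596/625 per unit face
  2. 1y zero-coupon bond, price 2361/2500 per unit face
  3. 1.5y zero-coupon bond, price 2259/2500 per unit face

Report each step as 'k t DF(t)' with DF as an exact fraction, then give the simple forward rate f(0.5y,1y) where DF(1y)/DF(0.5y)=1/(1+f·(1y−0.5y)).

1 1/2 596/625
2 1 2361/2500
3 3/2 2259/2500
f(0.5y,1y) = ((596/625)/(2361/2500) − 1)/(1/2) = 46/2361 ≈ 1.9483%

step 1 [0.5y] zero: DF = P = 596/625 ≈ 0.953600
step 2 [1y] zero: DF = P = 2361/2500 ≈ 0.944400
step 3 [1.5y] zero: DF = P = 2259/2500 ≈ 0.903600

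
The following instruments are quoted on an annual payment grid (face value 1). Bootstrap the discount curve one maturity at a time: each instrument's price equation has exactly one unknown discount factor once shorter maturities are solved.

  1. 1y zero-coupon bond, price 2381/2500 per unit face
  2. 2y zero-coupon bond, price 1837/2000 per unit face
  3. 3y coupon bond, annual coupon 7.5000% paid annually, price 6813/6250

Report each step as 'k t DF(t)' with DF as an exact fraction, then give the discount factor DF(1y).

1 1 2381/2500
2 2 1837/2000
3 3 1767/2000
DF(1y) = 2381/2500 ≈ 0.952400

step 1 [1y] zero: DF = P = 2381/2500 ≈ 0.952400
step 2 [2y] zero: DF = P = 1837/2000 ≈ 0.918500
step 3 [3y] bond c/1=3/40: DF=(6813/6250 − 3/40·(0.952400+0.918500))/(1+3/40) = 1767/2000 ≈ 0.883500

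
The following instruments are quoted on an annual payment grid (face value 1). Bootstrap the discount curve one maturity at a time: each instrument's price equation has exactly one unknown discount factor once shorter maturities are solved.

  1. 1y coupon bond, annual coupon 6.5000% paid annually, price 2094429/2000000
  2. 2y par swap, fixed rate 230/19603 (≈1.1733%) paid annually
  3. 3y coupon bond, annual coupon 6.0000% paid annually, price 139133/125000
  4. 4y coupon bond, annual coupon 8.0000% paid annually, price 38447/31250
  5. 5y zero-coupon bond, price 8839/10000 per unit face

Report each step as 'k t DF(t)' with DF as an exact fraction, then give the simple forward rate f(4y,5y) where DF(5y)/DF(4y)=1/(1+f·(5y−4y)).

step 1 [1y] bond c/1=13/200: DF=(2094429/2000000 − 13/200·(0))/(1+13/200) = 9833/10000 ≈ 0.983300
step 2 [2y] swap r/1=230/19603: DF=(1 − 230/19603·(0.983300))/(1+230/19603) = 977/1000 ≈ 0.977000
step 3 [3y] bond c/1=3/50: DF=(139133/125000 − 3/50·(0.983300+0.977000))/(1+3/50) = 9391/10000 ≈ 0.939100
step 4 [4y] bond c/1=2/25: DF=(38447/31250 − 2/25·(0.983300+0.977000+0.939100))/(1+2/25) = 2311/2500 ≈ 0.924400
step 5 [5y] zero: DF = P = 8839/10000 ≈ 0.883900

1 1 9833/10000
2 2 977/1000
3 3 9391/10000
4 4 2311/2500
5 5 8839/10000
f(4y,5y) = ((2311/2500)/(8839/10000) − 1)/(1) = 405/8839 ≈ 4.5820%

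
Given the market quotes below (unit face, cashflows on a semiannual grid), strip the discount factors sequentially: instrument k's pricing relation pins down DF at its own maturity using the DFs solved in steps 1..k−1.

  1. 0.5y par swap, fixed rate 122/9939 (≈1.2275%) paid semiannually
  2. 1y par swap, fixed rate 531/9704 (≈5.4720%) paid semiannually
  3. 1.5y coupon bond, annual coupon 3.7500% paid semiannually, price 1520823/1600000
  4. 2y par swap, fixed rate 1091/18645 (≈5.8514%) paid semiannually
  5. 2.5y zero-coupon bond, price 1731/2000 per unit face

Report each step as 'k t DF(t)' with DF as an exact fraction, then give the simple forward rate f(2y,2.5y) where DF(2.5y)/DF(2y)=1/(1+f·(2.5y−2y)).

1 1/2 9939/10000
2 1 9469/10000
3 3/2 8973/10000
4 2 8909/10000
5 5/2 1731/2000
f(2y,2.5y) = ((8909/10000)/(1731/2000) − 1)/(1/2) = 508/8655 ≈ 5.8694%

step 1 [0.5y] swap r/2=61/9939: DF=(1 − 61/9939·(0))/(1+61/9939) = 9939/10000 ≈ 0.993900
step 2 [1y] swap r/2=531/19408: DF=(1 − 531/19408·(0.993900))/(1+531/19408) = 9469/10000 ≈ 0.946900
step 3 [1.5y] bond c/2=3/160: DF=(1520823/1600000 − 3/160·(0.993900+0.946900))/(1+3/160) = 8973/10000 ≈ 0.897300
step 4 [2y] swap r/2=1091/37290: DF=(1 − 1091/37290·(0.993900+0.946900+0.897300))/(1+1091/37290) = 8909/10000 ≈ 0.890900
step 5 [2.5y] zero: DF = P = 1731/2000 ≈ 0.865500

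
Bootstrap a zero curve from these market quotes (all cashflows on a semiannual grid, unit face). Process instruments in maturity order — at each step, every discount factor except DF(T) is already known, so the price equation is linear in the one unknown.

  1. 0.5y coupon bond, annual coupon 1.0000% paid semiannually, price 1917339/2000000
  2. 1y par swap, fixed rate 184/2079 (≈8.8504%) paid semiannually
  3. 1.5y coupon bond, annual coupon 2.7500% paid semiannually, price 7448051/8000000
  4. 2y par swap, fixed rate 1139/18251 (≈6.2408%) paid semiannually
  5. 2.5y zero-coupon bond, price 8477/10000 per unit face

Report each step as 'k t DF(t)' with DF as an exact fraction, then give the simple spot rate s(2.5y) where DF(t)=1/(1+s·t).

step 1 [0.5y] bond c/2=1/200: DF=(1917339/2000000 − 1/200·(0))/(1+1/200) = 9539/10000 ≈ 0.953900
step 2 [1y] swap r/2=92/2079: DF=(1 − 92/2079·(0.953900))/(1+92/2079) = 2293/2500 ≈ 0.917200
step 3 [1.5y] bond c/2=11/800: DF=(7448051/8000000 − 11/800·(0.953900+0.917200))/(1+11/800) = 893/1000 ≈ 0.893000
step 4 [2y] swap r/2=1139/36502: DF=(1 − 1139/36502·(0.953900+0.917200+0.893000))/(1+1139/36502) = 8861/10000 ≈ 0.886100
step 5 [2.5y] zero: DF = P = 8477/10000 ≈ 0.847700

1 1/2 9539/10000
2 1 2293/2500
3 3/2 893/1000
4 2 8861/10000
5 5/2 8477/10000
s(2.5y) = (1/(8477/10000) − 1)/(5/2) = 3046/42385 ≈ 7.1865%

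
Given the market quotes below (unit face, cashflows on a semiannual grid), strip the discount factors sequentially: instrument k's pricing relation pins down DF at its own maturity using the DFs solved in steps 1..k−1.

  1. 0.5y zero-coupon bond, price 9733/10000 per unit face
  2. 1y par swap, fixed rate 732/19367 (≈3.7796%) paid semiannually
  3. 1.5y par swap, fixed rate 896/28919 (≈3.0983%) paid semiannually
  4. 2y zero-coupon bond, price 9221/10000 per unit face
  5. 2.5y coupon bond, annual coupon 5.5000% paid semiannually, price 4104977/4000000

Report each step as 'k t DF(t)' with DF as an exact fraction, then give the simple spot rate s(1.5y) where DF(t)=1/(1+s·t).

step 1 [0.5y] zero: DF = P = 9733/10000 ≈ 0.973300
step 2 [1y] swap r/2=366/19367: DF=(1 − 366/19367·(0.973300))/(1+366/19367) = 4817/5000 ≈ 0.963400
step 3 [1.5y] swap r/2=448/28919: DF=(1 − 448/28919·(0.973300+0.963400))/(1+448/28919) = 597/625 ≈ 0.955200
step 4 [2y] zero: DF = P = 9221/10000 ≈ 0.922100
step 5 [2.5y] bond c/2=11/400: DF=(4104977/4000000 − 11/400·(0.973300+0.963400+0.955200+0.922100))/(1+11/400) = 8967/10000 ≈ 0.896700

1 1/2 9733/10000
2 1 4817/5000
3 3/2 597/625
4 2 9221/10000
5 5/2 8967/10000
s(1.5y) = (1/(597/625) − 1)/(3/2) = 56/1791 ≈ 3.1267%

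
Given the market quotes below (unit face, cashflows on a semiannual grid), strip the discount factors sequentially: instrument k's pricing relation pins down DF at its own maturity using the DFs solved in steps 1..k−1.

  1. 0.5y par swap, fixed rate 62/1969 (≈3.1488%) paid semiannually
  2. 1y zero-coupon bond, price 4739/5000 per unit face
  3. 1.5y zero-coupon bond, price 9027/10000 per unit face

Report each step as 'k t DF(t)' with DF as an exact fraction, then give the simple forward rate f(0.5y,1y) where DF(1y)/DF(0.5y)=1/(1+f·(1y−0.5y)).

1 1/2 1969/2000
2 1 4739/5000
3 3/2 9027/10000
f(0.5y,1y) = ((1969/2000)/(4739/5000) − 1)/(1/2) = 367/4739 ≈ 7.7442%

step 1 [0.5y] swap r/2=31/1969: DF=(1 − 31/1969·(0))/(1+31/1969) = 1969/2000 ≈ 0.984500
step 2 [1y] zero: DF = P = 4739/5000 ≈ 0.947800
step 3 [1.5y] zero: DF = P = 9027/10000 ≈ 0.902700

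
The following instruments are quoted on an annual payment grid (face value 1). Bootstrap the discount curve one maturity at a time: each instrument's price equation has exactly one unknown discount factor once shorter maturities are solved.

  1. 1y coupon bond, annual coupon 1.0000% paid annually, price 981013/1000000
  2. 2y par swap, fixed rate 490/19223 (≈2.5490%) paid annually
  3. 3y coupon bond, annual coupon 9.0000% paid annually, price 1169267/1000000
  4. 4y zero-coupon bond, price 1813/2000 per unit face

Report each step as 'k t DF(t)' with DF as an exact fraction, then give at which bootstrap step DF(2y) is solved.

1 1 9713/10000
2 2 951/1000
3 3 457/500
4 4 1813/2000
DF(2y) is solved at step 2

step 1 [1y] bond c/1=1/100: DF=(981013/1000000 − 1/100·(0))/(1+1/100) = 9713/10000 ≈ 0.971300
step 2 [2y] swap r/1=490/19223: DF=(1 − 490/19223·(0.971300))/(1+490/19223) = 951/1000 ≈ 0.951000
step 3 [3y] bond c/1=9/100: DF=(1169267/1000000 − 9/100·(0.971300+0.951000))/(1+9/100) = 457/500 ≈ 0.914000
step 4 [4y] zero: DF = P = 1813/2000 ≈ 0.906500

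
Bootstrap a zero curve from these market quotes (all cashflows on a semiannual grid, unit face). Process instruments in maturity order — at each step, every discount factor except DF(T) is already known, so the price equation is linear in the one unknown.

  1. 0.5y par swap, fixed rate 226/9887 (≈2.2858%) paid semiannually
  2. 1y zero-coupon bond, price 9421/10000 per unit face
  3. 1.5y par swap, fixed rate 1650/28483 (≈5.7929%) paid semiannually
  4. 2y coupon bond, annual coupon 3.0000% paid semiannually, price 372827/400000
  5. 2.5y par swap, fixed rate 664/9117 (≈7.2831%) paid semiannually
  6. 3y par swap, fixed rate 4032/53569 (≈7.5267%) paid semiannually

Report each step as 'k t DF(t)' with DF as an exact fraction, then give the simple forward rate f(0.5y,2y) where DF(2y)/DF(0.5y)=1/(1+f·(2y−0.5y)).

step 1 [0.5y] swap r/2=113/9887: DF=(1 − 113/9887·(0))/(1+113/9887) = 9887/10000 ≈ 0.988700
step 2 [1y] zero: DF = P = 9421/10000 ≈ 0.942100
step 3 [1.5y] swap r/2=825/28483: DF=(1 − 825/28483·(0.988700+0.942100))/(1+825/28483) = 367/400 ≈ 0.917500
step 4 [2y] bond c/2=3/200: DF=(372827/400000 − 3/200·(0.988700+0.942100+0.917500))/(1+3/200) = 4381/5000 ≈ 0.876200
step 5 [2.5y] swap r/2=332/9117: DF=(1 − 332/9117·(0.988700+0.942100+0.917500+0.876200))/(1+332/9117) = 417/500 ≈ 0.834000
step 6 [3y] swap r/2=2016/53569: DF=(1 − 2016/53569·(0.988700+0.942100+0.917500+0.876200+0.834000))/(1+2016/53569) = 499/625 ≈ 0.798400

1 1/2 9887/10000
2 1 9421/10000
3 3/2 367/400
4 2 4381/5000
5 5/2 417/500
6 3 499/625
f(0.5y,2y) = ((9887/10000)/(4381/5000) − 1)/(3/2) = 375/4381 ≈ 8.5597%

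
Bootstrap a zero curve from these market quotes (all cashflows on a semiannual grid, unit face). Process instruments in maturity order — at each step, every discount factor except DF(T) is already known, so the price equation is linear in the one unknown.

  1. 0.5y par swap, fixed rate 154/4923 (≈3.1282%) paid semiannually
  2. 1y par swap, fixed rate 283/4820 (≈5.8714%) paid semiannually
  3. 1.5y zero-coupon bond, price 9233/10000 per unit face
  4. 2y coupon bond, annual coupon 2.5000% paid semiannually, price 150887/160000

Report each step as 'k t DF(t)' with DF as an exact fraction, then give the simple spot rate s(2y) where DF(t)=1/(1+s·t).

step 1 [0.5y] swap r/2=77/4923: DF=(1 − 77/4923·(0))/(1+77/4923) = 4923/5000 ≈ 0.984600
step 2 [1y] swap r/2=283/9640: DF=(1 − 283/9640·(0.984600))/(1+283/9640) = 4717/5000 ≈ 0.943400
step 3 [1.5y] zero: DF = P = 9233/10000 ≈ 0.923300
step 4 [2y] bond c/2=1/80: DF=(150887/160000 − 1/80·(0.984600+0.943400+0.923300))/(1+1/80) = 4481/5000 ≈ 0.896200

1 1/2 4923/5000
2 1 4717/5000
3 3/2 9233/10000
4 2 4481/5000
s(2y) = (1/(4481/5000) − 1)/(2) = 519/8962 ≈ 5.7911%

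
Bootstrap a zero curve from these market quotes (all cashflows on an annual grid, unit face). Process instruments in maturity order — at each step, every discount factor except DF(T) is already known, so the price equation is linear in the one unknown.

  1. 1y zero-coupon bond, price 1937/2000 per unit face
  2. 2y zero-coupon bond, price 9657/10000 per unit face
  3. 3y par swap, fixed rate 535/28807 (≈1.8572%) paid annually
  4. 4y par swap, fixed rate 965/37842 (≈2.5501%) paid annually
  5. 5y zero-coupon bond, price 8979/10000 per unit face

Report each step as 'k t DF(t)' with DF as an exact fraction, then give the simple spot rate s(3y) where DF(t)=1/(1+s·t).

step 1 [1y] zero: DF = P = 1937/2000 ≈ 0.968500
step 2 [2y] zero: DF = P = 9657/10000 ≈ 0.965700
step 3 [3y] swap r/1=535/28807: DF=(1 − 535/28807·(0.968500+0.965700))/(1+535/28807) = 1893/2000 ≈ 0.946500
step 4 [4y] swap r/1=965/37842: DF=(1 − 965/37842·(0.968500+0.965700+0.946500))/(1+965/37842) = 1807/2000 ≈ 0.903500
step 5 [5y] zero: DF = P = 8979/10000 ≈ 0.897900

1 1 1937/2000
2 2 9657/10000
3 3 1893/2000
4 4 1807/2000
5 5 8979/10000
s(3y) = (1/(1893/2000) − 1)/(3) = 107/5679 ≈ 1.8841%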